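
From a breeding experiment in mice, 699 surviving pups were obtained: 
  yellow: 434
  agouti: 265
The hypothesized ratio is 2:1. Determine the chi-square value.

6.592

Total ratio parts = 3. Expected numbers out of 699:
  yellow: 699 × 2/3 = 466
  agouti: 699 × 1/3 = 233
χ² = Σ (O − E)² / E
  yellow: (434 − 466)² / 466 = 2.1974
  agouti: (265 − 233)² / 233 = 4.3948
χ² = 2.1974 + 4.3948 = 6.5922 ≈ 6.592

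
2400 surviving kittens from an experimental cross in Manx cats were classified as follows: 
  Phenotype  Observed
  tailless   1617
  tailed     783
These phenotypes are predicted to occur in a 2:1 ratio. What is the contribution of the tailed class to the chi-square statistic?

0.361

The 2:1 ratio has 3 parts, so with N = 2400 the expected counts are:
  tailless: 2400 × 2/3 = 1600
  tailed: 2400 × 1/3 = 800
Contribution of tailed: (783 − 800)² / 800 = 0.3613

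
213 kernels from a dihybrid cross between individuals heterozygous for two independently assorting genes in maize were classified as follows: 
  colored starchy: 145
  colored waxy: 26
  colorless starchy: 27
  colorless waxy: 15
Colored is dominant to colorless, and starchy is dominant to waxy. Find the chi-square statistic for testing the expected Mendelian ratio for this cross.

14.564

A dihybrid F₂ with independent assortment and complete dominance at both loci gives a 9:3:3:1 phenotypic ratio.
Expected counts for N = 213 under a 9:3:3:1 ratio (total parts = 16):
  colored starchy: 213 × 9/16 = 119.8125
  colored waxy: 213 × 3/16 = 39.9375
  colorless starchy: 213 × 3/16 = 39.9375
  colorless waxy: 213 × 1/16 = 13.3125
χ² = Σ (O − E)² / E
  colored starchy: (145 − 119.8125)² / 119.8125 = 5.2950
  colored waxy: (26 − 39.9375)² / 39.9375 = 4.8639
  colorless starchy: (27 − 39.9375)² / 39.9375 = 4.1910
  colorless waxy: (15 − 13.3125)² / 13.3125 = 0.2139
χ² = 5.2950 + 4.8639 + 4.1910 + 0.2139 = 14.5638 ≈ 14.564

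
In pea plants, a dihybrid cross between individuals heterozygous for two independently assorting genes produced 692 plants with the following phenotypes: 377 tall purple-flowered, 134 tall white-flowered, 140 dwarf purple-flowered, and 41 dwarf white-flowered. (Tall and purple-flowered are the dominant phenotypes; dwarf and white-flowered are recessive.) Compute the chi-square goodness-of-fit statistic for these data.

A dihybrid F₂ with independent assortment and complete dominance at both loci gives a 9:3:3:1 phenotypic ratio.
Expected counts for N = 692 under a 9:3:3:1 ratio (total parts = 16):
  tall purple-flowered: 692 × 9/16 = 389.25
  tall white-flowered: 692 × 3/16 = 129.75
  dwarf purple-flowered: 692 × 3/16 = 129.75
  dwarf white-flowered: 692 × 1/16 = 43.25
χ² = Σ (O − E)² / E
  tall purple-flowered: (377 − 389.25)² / 389.25 = 0.3855
  tall white-flowered: (134 − 129.75)² / 129.75 = 0.1392
  dwarf purple-flowered: (140 − 129.75)² / 129.75 = 0.8097
  dwarf white-flowered: (41 − 43.25)² / 43.25 = 0.1171
χ² = 0.3855 + 0.1392 + 0.8097 + 0.1171 = 1.4515 ≈ 1.452

1.452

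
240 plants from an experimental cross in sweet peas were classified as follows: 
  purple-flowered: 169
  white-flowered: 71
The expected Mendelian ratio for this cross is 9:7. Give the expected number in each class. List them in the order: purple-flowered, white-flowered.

The 9:7 ratio has 16 parts, so with N = 240 the expected counts are:
  purple-flowered: 240 × 9/16 = 135
  white-flowered: 240 × 7/16 = 105

135, 105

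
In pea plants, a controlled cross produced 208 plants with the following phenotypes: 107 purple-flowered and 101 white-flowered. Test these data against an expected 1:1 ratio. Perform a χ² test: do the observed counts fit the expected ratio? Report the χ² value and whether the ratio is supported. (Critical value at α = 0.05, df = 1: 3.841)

0.173; consistent

The 1:1 ratio has 2 parts, so with N = 208 the expected counts are:
  purple-flowered: 208 × 1/2 = 104
  white-flowered: 208 × 1/2 = 104
χ² = Σ (O − E)² / E
  purple-flowered: (107 − 104)² / 104 = 0.0865
  white-flowered: (101 − 104)² / 104 = 0.0865
χ² = 0.0865 + 0.0865 = 0.173
Degrees of freedom = 2 − 1 = 1; critical value at α = 0.05 is 3.841.
Since 0.173 < 3.841, we fail to reject the null hypothesis — the data are consistent with the 1:1 ratio.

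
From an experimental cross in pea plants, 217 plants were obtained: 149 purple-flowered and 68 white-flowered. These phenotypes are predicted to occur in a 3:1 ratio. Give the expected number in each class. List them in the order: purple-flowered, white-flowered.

162.75, 54.25

Under the 3:1 hypothesis (Σ ratio = 4, N = 217):
  purple-flowered: 217 × 3/4 = 162.75
  white-flowered: 217 × 1/4 = 54.25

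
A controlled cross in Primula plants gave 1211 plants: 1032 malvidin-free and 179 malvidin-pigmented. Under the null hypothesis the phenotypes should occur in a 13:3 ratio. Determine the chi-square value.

12.521

Total ratio parts = 16. Expected numbers out of 1211:
  malvidin-free: 1211 × 13/16 = 983.9375
  malvidin-pigmented: 1211 × 3/16 = 227.0625
χ² = Σ (O − E)² / E
  malvidin-free: (1032 − 983.9375)² / 983.9375 = 2.3477
  malvidin-pigmented: (179 − 227.0625)² / 227.0625 = 10.1734
χ² = 2.3477 + 10.1734 = 12.5211 ≈ 12.521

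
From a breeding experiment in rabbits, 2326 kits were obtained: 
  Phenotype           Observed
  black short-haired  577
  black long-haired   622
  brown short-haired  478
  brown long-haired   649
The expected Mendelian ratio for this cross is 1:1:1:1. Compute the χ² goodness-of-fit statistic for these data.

The 1:1:1:1 ratio has 4 parts, so with N = 2326 the expected counts are:
  black short-haired: 2326 × 1/4 = 581.5
  black long-haired: 2326 × 1/4 = 581.5
  brown short-haired: 2326 × 1/4 = 581.5
  brown long-haired: 2326 × 1/4 = 581.5
χ² = Σ (O − E)² / E
  black short-haired: (577 − 581.5)² / 581.5 = 0.0348
  black long-haired: (622 − 581.5)² / 581.5 = 2.8207
  brown short-haired: (478 − 581.5)² / 581.5 = 18.4218
  brown long-haired: (649 − 581.5)² / 581.5 = 7.8353
χ² = 0.0348 + 2.8207 + 18.4218 + 7.8353 = 29.1126 ≈ 29.113

29.113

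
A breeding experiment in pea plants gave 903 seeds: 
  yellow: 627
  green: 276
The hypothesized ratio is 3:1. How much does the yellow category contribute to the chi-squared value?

The 3:1 ratio has 4 parts, so with N = 903 the expected counts are:
  yellow: 903 × 3/4 = 677.25
  green: 903 × 1/4 = 225.75
Contribution of yellow: (627 − 677.25)² / 677.25 = 3.7284

3.728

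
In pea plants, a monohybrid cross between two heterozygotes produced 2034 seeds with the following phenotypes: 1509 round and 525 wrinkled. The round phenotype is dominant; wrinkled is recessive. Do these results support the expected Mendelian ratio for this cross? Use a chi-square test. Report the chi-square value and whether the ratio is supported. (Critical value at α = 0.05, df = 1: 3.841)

For a monohybrid cross between heterozygotes with complete dominance, the expected phenotypic ratio is 3:1.
Total ratio parts = 4. Expected numbers out of 2034:
  round: 2034 × 3/4 = 1525.5
  wrinkled: 2034 × 1/4 = 508.5
χ² = Σ (O − E)² / E
  round: (1509 − 1525.5)² / 1525.5 = 0.1785
  wrinkled: (525 − 508.5)² / 508.5 = 0.5354
χ² = 0.1785 + 0.5354 = 0.7139 ≈ 0.714
Degrees of freedom = 2 − 1 = 1; critical value at α = 0.05 is 3.841.
Since 0.714 < 3.841, we fail to reject the null hypothesis — the data are consistent with the 3:1 ratio.

0.714; consistent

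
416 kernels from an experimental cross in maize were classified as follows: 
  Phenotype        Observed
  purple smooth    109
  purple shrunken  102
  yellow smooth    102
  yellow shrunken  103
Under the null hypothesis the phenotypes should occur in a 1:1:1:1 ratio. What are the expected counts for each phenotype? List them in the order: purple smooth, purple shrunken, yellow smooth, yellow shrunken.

Total ratio parts = 4. Expected numbers out of 416:
  purple smooth: 416 × 1/4 = 104
  purple shrunken: 416 × 1/4 = 104
  yellow smooth: 416 × 1/4 = 104
  yellow shrunken: 416 × 1/4 = 104

104, 104, 104, 104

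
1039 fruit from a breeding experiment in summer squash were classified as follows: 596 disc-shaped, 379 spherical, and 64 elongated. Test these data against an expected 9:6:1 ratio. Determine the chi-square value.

0.532

The 9:6:1 ratio has 16 parts, so with N = 1039 the expected counts are:
  disc-shaped: 1039 × 9/16 = 584.4375
  spherical: 1039 × 6/16 = 389.625
  elongated: 1039 × 1/16 = 64.9375
χ² = Σ (O − E)² / E
  disc-shaped: (596 − 584.4375)² / 584.4375 = 0.2288
  spherical: (379 − 389.625)² / 389.625 = 0.2897
  elongated: (64 − 64.9375)² / 64.9375 = 0.0135
χ² = 0.2288 + 0.2897 + 0.0135 = 0.532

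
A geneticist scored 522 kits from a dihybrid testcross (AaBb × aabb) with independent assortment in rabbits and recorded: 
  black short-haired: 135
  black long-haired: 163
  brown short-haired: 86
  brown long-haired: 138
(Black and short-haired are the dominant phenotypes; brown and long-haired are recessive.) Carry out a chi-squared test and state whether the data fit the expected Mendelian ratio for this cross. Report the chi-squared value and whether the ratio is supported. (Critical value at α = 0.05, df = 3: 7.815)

23.854; not consistent

A dihybrid testcross with independent assortment gives a 1:1:1:1 ratio.
Total ratio parts = 4. Expected numbers out of 522:
  black short-haired: 522 × 1/4 = 130.5
  black long-haired: 522 × 1/4 = 130.5
  brown short-haired: 522 × 1/4 = 130.5
  brown long-haired: 522 × 1/4 = 130.5
χ² = Σ (O − E)² / E
  black short-haired: (135 − 130.5)² / 130.5 = 0.1552
  black long-haired: (163 − 130.5)² / 130.5 = 8.0939
  brown short-haired: (86 − 130.5)² / 130.5 = 15.1743
  brown long-haired: (138 − 130.5)² / 130.5 = 0.4310
χ² = 0.1552 + 8.0939 + 15.1743 + 0.4310 = 23.8544 ≈ 23.854
Degrees of freedom = 4 − 1 = 3; critical value at α = 0.05 is 7.815.
Since 23.854 > 7.815, we reject the null hypothesis — the data do not fit the 1:1:1:1 ratio.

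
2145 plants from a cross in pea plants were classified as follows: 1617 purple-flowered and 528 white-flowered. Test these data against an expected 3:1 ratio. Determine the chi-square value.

0.169

Expected counts for N = 2145 under a 3:1 ratio (total parts = 4):
  purple-flowered: 2145 × 3/4 = 1608.75
  white-flowered: 2145 × 1/4 = 536.25
χ² = Σ (O − E)² / E
  purple-flowered: (1617 − 1608.75)² / 1608.75 = 0.0423
  white-flowered: (528 − 536.25)² / 536.25 = 0.1269
χ² = 0.0423 + 0.1269 = 0.1692 ≈ 0.169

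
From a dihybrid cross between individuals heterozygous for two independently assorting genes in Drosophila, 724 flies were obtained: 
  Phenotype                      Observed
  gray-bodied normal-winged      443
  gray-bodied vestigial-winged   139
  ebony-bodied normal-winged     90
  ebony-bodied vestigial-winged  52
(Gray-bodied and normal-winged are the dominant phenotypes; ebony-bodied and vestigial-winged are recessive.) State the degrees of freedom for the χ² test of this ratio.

3

A dihybrid F₂ with independent assortment and complete dominance at both loci gives a 9:3:3:1 phenotypic ratio.
A goodness-of-fit test with 4 phenotype classes has df = 4 − 1 = 3.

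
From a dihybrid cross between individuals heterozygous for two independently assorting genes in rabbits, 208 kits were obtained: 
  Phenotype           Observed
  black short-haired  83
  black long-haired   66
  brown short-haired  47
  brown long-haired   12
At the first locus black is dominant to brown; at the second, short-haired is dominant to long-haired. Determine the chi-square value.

30.291

A dihybrid F₂ with independent assortment and complete dominance at both loci gives a 9:3:3:1 phenotypic ratio.
Under the 9:3:3:1 hypothesis (Σ ratio = 16, N = 208):
  black short-haired: 208 × 9/16 = 117
  black long-haired: 208 × 3/16 = 39
  brown short-haired: 208 × 3/16 = 39
  brown long-haired: 208 × 1/16 = 13
χ² = Σ (O − E)² / E
  black short-haired: (83 − 117)² / 117 = 9.8803
  black long-haired: (66 − 39)² / 39 = 18.6923
  brown short-haired: (47 − 39)² / 39 = 1.6410
  brown long-haired: (12 − 13)² / 13 = 0.0769
χ² = 9.8803 + 18.6923 + 1.6410 + 0.0769 = 30.2905 ≈ 30.291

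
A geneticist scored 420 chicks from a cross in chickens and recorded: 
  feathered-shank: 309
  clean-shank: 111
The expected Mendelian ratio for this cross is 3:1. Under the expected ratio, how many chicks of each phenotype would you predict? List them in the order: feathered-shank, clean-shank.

Under the 3:1 hypothesis (Σ ratio = 4, N = 420):
  feathered-shank: 420 × 3/4 = 315
  clean-shank: 420 × 1/4 = 105

315, 105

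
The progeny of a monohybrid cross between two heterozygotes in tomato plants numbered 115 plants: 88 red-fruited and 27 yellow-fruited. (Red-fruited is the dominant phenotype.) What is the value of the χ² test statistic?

0.142

For a monohybrid cross between heterozygotes with complete dominance, the expected phenotypic ratio is 3:1.
The 3:1 ratio has 4 parts, so with N = 115 the expected counts are:
  red-fruited: 115 × 3/4 = 86.25
  yellow-fruited: 115 × 1/4 = 28.75
χ² = Σ (O − E)² / E
  red-fruited: (88 − 86.25)² / 86.25 = 0.0355
  yellow-fruited: (27 − 28.75)² / 28.75 = 0.1065
χ² = 0.0355 + 0.1065 = 0.142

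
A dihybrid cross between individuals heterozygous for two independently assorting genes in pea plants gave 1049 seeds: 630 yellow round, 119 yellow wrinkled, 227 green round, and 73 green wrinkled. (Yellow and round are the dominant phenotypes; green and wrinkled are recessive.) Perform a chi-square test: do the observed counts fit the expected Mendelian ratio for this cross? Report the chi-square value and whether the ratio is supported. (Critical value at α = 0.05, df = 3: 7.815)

38.903; not consistent

A dihybrid F₂ with independent assortment and complete dominance at both loci gives a 9:3:3:1 phenotypic ratio.
Total ratio parts = 16. Expected numbers out of 1049:
  yellow round: 1049 × 9/16 = 590.0625
  yellow wrinkled: 1049 × 3/16 = 196.6875
  green round: 1049 × 3/16 = 196.6875
  green wrinkled: 1049 × 1/16 = 65.5625
χ² = Σ (O − E)² / E
  yellow round: (630 − 590.0625)² / 590.0625 = 2.7031
  yellow wrinkled: (119 − 196.6875)² / 196.6875 = 30.6850
  green round: (227 − 196.6875)² / 196.6875 = 4.6716
  green wrinkled: (73 − 65.5625)² / 65.5625 = 0.8437
χ² = 2.7031 + 30.6850 + 4.6716 + 0.8437 = 38.9034 ≈ 38.903
Degrees of freedom = 4 − 1 = 3; critical value at α = 0.05 is 7.815.
Since 38.903 > 7.815, we reject the null hypothesis — the data do not fit the 9:3:3:1 ratio.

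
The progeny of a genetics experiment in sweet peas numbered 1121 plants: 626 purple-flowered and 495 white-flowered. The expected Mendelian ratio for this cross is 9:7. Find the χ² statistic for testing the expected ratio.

The 9:7 ratio has 16 parts, so with N = 1121 the expected counts are:
  purple-flowered: 1121 × 9/16 = 630.5625
  white-flowered: 1121 × 7/16 = 490.4375
χ² = Σ (O − E)² / E
  purple-flowered: (626 − 630.5625)² / 630.5625 = 0.0330
  white-flowered: (495 − 490.4375)² / 490.4375 = 0.0424
χ² = 0.0330 + 0.0424 = 0.0754 ≈ 0.075

0.075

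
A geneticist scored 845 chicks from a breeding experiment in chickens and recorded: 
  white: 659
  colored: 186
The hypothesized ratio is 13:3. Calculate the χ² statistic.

Total ratio parts = 16. Expected numbers out of 845:
  white: 845 × 13/16 = 686.5625
  colored: 845 × 3/16 = 158.4375
χ² = Σ (O − E)² / E
  white: (659 − 686.5625)² / 686.5625 = 1.1065
  colored: (186 − 158.4375)² / 158.4375 = 4.7949
χ² = 1.1065 + 4.7949 = 5.9014 ≈ 5.901

5.901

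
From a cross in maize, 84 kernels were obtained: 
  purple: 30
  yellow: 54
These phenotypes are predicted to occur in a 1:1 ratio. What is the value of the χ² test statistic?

6.857

Under the 1:1 hypothesis (Σ ratio = 2, N = 84):
  purple: 84 × 1/2 = 42
  yellow: 84 × 1/2 = 42
χ² = Σ (O − E)² / E
  purple: (30 − 42)² / 42 = 3.4286
  yellow: (54 − 42)² / 42 = 3.4286
χ² = 3.4286 + 3.4286 = 6.8572 ≈ 6.857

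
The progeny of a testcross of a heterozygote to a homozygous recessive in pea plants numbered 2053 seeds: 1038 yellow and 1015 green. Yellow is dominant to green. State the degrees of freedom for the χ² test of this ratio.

1

A testcross of a heterozygote (Aa × aa) gives a 1:1 phenotypic ratio.
A goodness-of-fit test with 2 phenotype classes has df = 2 − 1 = 1.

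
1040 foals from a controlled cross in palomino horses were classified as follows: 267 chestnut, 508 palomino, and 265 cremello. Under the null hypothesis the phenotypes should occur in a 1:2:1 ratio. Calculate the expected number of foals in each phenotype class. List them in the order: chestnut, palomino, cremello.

260, 520, 260

Under the 1:2:1 hypothesis (Σ ratio = 4, N = 1040):
  chestnut: 1040 × 1/4 = 260
  palomino: 1040 × 2/4 = 520
  cremello: 1040 × 1/4 = 260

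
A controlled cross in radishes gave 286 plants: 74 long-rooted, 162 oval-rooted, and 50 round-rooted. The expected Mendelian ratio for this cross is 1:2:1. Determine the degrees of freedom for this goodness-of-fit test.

2

A goodness-of-fit test with 3 phenotype classes has df = 3 − 1 = 2.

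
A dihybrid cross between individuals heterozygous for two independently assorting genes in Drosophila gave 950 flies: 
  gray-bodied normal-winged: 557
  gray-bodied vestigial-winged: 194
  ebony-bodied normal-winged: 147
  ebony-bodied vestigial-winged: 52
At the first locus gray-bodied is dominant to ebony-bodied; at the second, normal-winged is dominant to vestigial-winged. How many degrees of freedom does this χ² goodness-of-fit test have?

3

A dihybrid F₂ with independent assortment and complete dominance at both loci gives a 9:3:3:1 phenotypic ratio.
A goodness-of-fit test with 4 phenotype classes has df = 4 − 1 = 3.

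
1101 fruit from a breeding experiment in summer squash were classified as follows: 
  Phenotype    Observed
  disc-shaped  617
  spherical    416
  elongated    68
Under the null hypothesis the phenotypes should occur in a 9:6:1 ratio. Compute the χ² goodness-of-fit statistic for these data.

Under the 9:6:1 hypothesis (Σ ratio = 16, N = 1101):
  disc-shaped: 1101 × 9/16 = 619.3125
  spherical: 1101 × 6/16 = 412.875
  elongated: 1101 × 1/16 = 68.8125
χ² = Σ (O − E)² / E
  disc-shaped: (617 − 619.3125)² / 619.3125 = 0.0086
  spherical: (416 − 412.875)² / 412.875 = 0.0237
  elongated: (68 − 68.8125)² / 68.8125 = 0.0096
χ² = 0.0086 + 0.0237 + 0.0096 = 0.0419 ≈ 0.042

0.042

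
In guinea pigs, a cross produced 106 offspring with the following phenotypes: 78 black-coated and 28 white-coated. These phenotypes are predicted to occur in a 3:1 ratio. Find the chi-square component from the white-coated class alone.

0.085

Under the 3:1 hypothesis (Σ ratio = 4, N = 106):
  black-coated: 106 × 3/4 = 79.5
  white-coated: 106 × 1/4 = 26.5
Contribution of white-coated: (28 − 26.5)² / 26.5 = 0.0849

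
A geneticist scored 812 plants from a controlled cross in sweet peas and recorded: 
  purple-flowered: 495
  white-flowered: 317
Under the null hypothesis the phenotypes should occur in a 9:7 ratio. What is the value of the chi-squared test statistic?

7.322

The 9:7 ratio has 16 parts, so with N = 812 the expected counts are:
  purple-flowered: 812 × 9/16 = 456.75
  white-flowered: 812 × 7/16 = 355.25
χ² = Σ (O − E)² / E
  purple-flowered: (495 − 456.75)² / 456.75 = 3.2032
  white-flowered: (317 − 355.25)² / 355.25 = 4.1184
χ² = 3.2032 + 4.1184 = 7.3216 ≈ 7.322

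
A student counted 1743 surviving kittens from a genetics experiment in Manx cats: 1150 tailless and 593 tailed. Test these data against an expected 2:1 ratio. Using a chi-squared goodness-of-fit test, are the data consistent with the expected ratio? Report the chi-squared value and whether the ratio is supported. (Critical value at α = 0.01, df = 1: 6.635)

Expected counts for N = 1743 under a 2:1 ratio (total parts = 3):
  tailless: 1743 × 2/3 = 1162
  tailed: 1743 × 1/3 = 581
χ² = Σ (O − E)² / E
  tailless: (1150 − 1162)² / 1162 = 0.1239
  tailed: (593 − 581)² / 581 = 0.2478
χ² = 0.1239 + 0.2478 = 0.3717 ≈ 0.372
Degrees of freedom = 2 − 1 = 1; critical value at α = 0.01 is 6.635.
Since 0.372 < 6.635, we fail to reject the null hypothesis — the data are consistent with the 2:1 ratio.

0.372; consistent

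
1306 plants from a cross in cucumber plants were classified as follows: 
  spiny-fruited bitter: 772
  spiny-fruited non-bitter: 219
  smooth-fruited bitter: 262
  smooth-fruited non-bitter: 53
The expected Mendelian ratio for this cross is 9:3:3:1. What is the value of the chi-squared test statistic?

The 9:3:3:1 ratio has 16 parts, so with N = 1306 the expected counts are:
  spiny-fruited bitter: 1306 × 9/16 = 734.625
  spiny-fruited non-bitter: 1306 × 3/16 = 244.875
  smooth-fruited bitter: 1306 × 3/16 = 244.875
  smooth-fruited non-bitter: 1306 × 1/16 = 81.625
χ² = Σ (O − E)² / E
  spiny-fruited bitter: (772 − 734.625)² / 734.625 = 1.9015
  spiny-fruited non-bitter: (219 − 244.875)² / 244.875 = 2.7341
  smooth-fruited bitter: (262 − 244.875)² / 244.875 = 1.1976
  smooth-fruited non-bitter: (53 − 81.625)² / 81.625 = 10.0385
χ² = 1.9015 + 2.7341 + 1.1976 + 10.0385 = 15.8717 ≈ 15.872

15.872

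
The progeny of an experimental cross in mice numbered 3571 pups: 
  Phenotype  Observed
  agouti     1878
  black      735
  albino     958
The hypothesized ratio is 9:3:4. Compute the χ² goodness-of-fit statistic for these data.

19.667

Total ratio parts = 16. Expected numbers out of 3571:
  agouti: 3571 × 9/16 = 2008.6875
  black: 3571 × 3/16 = 669.5625
  albino: 3571 × 4/16 = 892.75
χ² = Σ (O − E)² / E
  agouti: (1878 − 2008.6875)² / 2008.6875 = 8.5027
  black: (735 − 669.5625)² / 669.5625 = 6.3953
  albino: (958 − 892.75)² / 892.75 = 4.7690
χ² = 8.5027 + 6.3953 + 4.7690 = 19.667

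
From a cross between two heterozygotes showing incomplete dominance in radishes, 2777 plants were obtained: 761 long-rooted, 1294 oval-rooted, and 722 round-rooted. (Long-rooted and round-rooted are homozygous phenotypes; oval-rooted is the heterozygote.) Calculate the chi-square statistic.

13.959

With incomplete dominance, a heterozygote × heterozygote cross gives a 1:2:1 phenotypic ratio.
Total ratio parts = 4. Expected numbers out of 2777:
  long-rooted: 2777 × 1/4 = 694.25
  oval-rooted: 2777 × 2/4 = 1388.5
  round-rooted: 2777 × 1/4 = 694.25
χ² = Σ (O − E)² / E
  long-rooted: (761 − 694.25)² / 694.25 = 6.4178
  oval-rooted: (1294 − 1388.5)² / 1388.5 = 6.4316
  round-rooted: (722 − 694.25)² / 694.25 = 1.1092
χ² = 6.4178 + 6.4316 + 1.1092 = 13.9586 ≈ 13.959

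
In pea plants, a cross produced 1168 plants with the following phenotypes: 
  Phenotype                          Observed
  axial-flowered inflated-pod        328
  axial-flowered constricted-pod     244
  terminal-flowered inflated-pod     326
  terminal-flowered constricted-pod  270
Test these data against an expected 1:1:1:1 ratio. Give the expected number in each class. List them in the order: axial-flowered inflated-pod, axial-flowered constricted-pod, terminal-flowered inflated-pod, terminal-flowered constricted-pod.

Total ratio parts = 4. Expected numbers out of 1168:
  axial-flowered inflated-pod: 1168 × 1/4 = 292
  axial-flowered constricted-pod: 1168 × 1/4 = 292
  terminal-flowered inflated-pod: 1168 × 1/4 = 292
  terminal-flowered constricted-pod: 1168 × 1/4 = 292

292, 292, 292, 292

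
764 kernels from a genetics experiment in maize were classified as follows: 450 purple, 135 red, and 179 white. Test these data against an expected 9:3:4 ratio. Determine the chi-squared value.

The 9:3:4 ratio has 16 parts, so with N = 764 the expected counts are:
  purple: 764 × 9/16 = 429.75
  red: 764 × 3/16 = 143.25
  white: 764 × 4/16 = 191
χ² = Σ (O − E)² / E
  purple: (450 − 429.75)² / 429.75 = 0.9542
  red: (135 − 143.25)² / 143.25 = 0.4751
  white: (179 − 191)² / 191 = 0.7539
χ² = 0.9542 + 0.4751 + 0.7539 = 2.1832 ≈ 2.183

2.183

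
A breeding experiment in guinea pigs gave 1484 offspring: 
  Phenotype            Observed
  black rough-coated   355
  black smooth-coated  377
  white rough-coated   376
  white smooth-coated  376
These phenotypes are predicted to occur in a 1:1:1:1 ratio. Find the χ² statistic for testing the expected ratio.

Expected counts for N = 1484 under a 1:1:1:1 ratio (total parts = 4):
  black rough-coated: 1484 × 1/4 = 371
  black smooth-coated: 1484 × 1/4 = 371
  white rough-coated: 1484 × 1/4 = 371
  white smooth-coated: 1484 × 1/4 = 371
χ² = Σ (O − E)² / E
  black rough-coated: (355 − 371)² / 371 = 0.6900
  black smooth-coated: (377 − 371)² / 371 = 0.0970
  white rough-coated: (376 − 371)² / 371 = 0.0674
  white smooth-coated: (376 − 371)² / 371 = 0.0674
χ² = 0.6900 + 0.0970 + 0.0674 + 0.0674 = 0.9218 ≈ 0.922

0.922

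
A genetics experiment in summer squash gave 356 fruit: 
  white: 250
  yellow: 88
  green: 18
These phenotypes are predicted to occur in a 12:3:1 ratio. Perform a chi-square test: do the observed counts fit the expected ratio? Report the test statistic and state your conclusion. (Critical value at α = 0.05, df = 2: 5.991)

Total ratio parts = 16. Expected numbers out of 356:
  white: 356 × 12/16 = 267
  yellow: 356 × 3/16 = 66.75
  green: 356 × 1/16 = 22.25
χ² = Σ (O − E)² / E
  white: (250 − 267)² / 267 = 1.0824
  yellow: (88 − 66.75)² / 66.75 = 6.7650
  green: (18 − 22.25)² / 22.25 = 0.8118
χ² = 1.0824 + 6.7650 + 0.8118 = 8.6592 ≈ 8.659
Degrees of freedom = 3 − 1 = 2; critical value at α = 0.05 is 5.991.
Since 8.659 > 5.991, we reject the null hypothesis — the data do not fit the 12:3:1 ratio.

8.659; not consistent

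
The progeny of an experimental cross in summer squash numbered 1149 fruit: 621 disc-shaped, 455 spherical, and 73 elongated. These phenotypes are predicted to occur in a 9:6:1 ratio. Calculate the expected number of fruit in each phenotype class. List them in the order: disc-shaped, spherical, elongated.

646.3125, 430.875, 71.8125

Under the 9:6:1 hypothesis (Σ ratio = 16, N = 1149):
  disc-shaped: 1149 × 9/16 = 646.3125
  spherical: 1149 × 6/16 = 430.875
  elongated: 1149 × 1/16 = 71.8125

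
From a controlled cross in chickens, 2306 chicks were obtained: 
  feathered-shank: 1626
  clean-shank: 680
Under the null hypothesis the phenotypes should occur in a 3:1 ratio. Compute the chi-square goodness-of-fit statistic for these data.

Under the 3:1 hypothesis (Σ ratio = 4, N = 2306):
  feathered-shank: 2306 × 3/4 = 1729.5
  clean-shank: 2306 × 1/4 = 576.5
χ² = Σ (O − E)² / E
  feathered-shank: (1626 − 1729.5)² / 1729.5 = 6.1938
  clean-shank: (680 − 576.5)² / 576.5 = 18.5815
χ² = 6.1938 + 18.5815 = 24.7753 ≈ 24.775

24.775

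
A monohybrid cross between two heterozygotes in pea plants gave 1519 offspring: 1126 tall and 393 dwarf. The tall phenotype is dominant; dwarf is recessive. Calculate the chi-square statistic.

For a monohybrid cross between heterozygotes with complete dominance, the expected phenotypic ratio is 3:1.
Total ratio parts = 4. Expected numbers out of 1519:
  tall: 1519 × 3/4 = 1139.25
  dwarf: 1519 × 1/4 = 379.75
χ² = Σ (O − E)² / E
  tall: (1126 − 1139.25)² / 1139.25 = 0.1541
  dwarf: (393 − 379.75)² / 379.75 = 0.4623
χ² = 0.1541 + 0.4623 = 0.6164 ≈ 0.616

0.616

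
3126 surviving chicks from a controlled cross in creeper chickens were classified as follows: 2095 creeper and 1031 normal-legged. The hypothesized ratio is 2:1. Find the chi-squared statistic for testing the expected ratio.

0.174

Expected counts for N = 3126 under a 2:1 ratio (total parts = 3):
  creeper: 3126 × 2/3 = 2084
  normal-legged: 3126 × 1/3 = 1042
χ² = Σ (O − E)² / E
  creeper: (2095 − 2084)² / 2084 = 0.0581
  normal-legged: (1031 − 1042)² / 1042 = 0.1161
χ² = 0.0581 + 0.1161 = 0.1742 ≈ 0.174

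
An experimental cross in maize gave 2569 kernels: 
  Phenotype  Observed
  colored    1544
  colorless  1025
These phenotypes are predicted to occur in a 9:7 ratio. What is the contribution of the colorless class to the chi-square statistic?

The 9:7 ratio has 16 parts, so with N = 2569 the expected counts are:
  colored: 2569 × 9/16 = 1445.0625
  colorless: 2569 × 7/16 = 1123.9375
Contribution of colorless: (1025 − 1123.9375)² / 1123.9375 = 8.7092

8.709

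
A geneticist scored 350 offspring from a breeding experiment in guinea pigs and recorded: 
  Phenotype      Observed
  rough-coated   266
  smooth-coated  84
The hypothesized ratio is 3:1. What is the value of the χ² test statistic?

0.187

Expected counts for N = 350 under a 3:1 ratio (total parts = 4):
  rough-coated: 350 × 3/4 = 262.5
  smooth-coated: 350 × 1/4 = 87.5
χ² = Σ (O − E)² / E
  rough-coated: (266 − 262.5)² / 262.5 = 0.0467
  smooth-coated: (84 − 87.5)² / 87.5 = 0.1400
χ² = 0.0467 + 0.1400 = 0.1867 ≈ 0.187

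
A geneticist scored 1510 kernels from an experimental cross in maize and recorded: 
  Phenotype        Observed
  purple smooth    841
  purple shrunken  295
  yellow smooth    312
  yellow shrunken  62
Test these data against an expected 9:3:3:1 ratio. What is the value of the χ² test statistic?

14.632

Under the 9:3:3:1 hypothesis (Σ ratio = 16, N = 1510):
  purple smooth: 1510 × 9/16 = 849.375
  purple shrunken: 1510 × 3/16 = 283.125
  yellow smooth: 1510 × 3/16 = 283.125
  yellow shrunken: 1510 × 1/16 = 94.375
χ² = Σ (O − E)² / E
  purple smooth: (841 − 849.375)² / 849.375 = 0.0826
  purple shrunken: (295 − 283.125)² / 283.125 = 0.4981
  yellow smooth: (312 − 283.125)² / 283.125 = 2.9449
  yellow shrunken: (62 − 94.375)² / 94.375 = 11.1061
χ² = 0.0826 + 0.4981 + 2.9449 + 11.1061 = 14.6317 ≈ 14.632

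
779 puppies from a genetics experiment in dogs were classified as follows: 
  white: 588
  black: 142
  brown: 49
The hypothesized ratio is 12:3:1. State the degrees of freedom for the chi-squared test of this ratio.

A goodness-of-fit test with 3 phenotype classes has df = 3 − 1 = 2.

2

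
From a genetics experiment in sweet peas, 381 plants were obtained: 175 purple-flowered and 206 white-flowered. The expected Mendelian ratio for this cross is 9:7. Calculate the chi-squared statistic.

16.483

Expected counts for N = 381 under a 9:7 ratio (total parts = 16):
  purple-flowered: 381 × 9/16 = 214.3125
  white-flowered: 381 × 7/16 = 166.6875
χ² = Σ (O − E)² / E
  purple-flowered: (175 − 214.3125)² / 214.3125 = 7.2113
  white-flowered: (206 − 166.6875)² / 166.6875 = 9.2717
χ² = 7.2113 + 9.2717 = 16.483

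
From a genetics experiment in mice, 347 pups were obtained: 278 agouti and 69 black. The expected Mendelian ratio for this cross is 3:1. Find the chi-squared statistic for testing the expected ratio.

The 3:1 ratio has 4 parts, so with N = 347 the expected counts are:
  agouti: 347 × 3/4 = 260.25
  black: 347 × 1/4 = 86.75
χ² = Σ (O − E)² / E
  agouti: (278 − 260.25)² / 260.25 = 1.2106
  black: (69 − 86.75)² / 86.75 = 3.6318
χ² = 1.2106 + 3.6318 = 4.8424 ≈ 4.842

4.842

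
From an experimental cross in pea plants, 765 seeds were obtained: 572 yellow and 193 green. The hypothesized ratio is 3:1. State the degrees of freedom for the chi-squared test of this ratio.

1

A goodness-of-fit test with 2 phenotype classes has df = 2 − 1 = 1.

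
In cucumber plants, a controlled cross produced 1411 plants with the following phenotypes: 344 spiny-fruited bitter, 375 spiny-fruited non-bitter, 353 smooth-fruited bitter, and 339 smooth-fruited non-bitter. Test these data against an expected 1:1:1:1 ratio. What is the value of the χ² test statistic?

Under the 1:1:1:1 hypothesis (Σ ratio = 4, N = 1411):
  spiny-fruited bitter: 1411 × 1/4 = 352.75
  spiny-fruited non-bitter: 1411 × 1/4 = 352.75
  smooth-fruited bitter: 1411 × 1/4 = 352.75
  smooth-fruited non-bitter: 1411 × 1/4 = 352.75
χ² = Σ (O − E)² / E
  spiny-fruited bitter: (344 − 352.75)² / 352.75 = 0.2170
  spiny-fruited non-bitter: (375 − 352.75)² / 352.75 = 1.4034
  smooth-fruited bitter: (353 − 352.75)² / 352.75 = 0.0002
  smooth-fruited non-bitter: (339 − 352.75)² / 352.75 = 0.5360
χ² = 0.2170 + 1.4034 + 0.0002 + 0.5360 = 2.1566 ≈ 2.157

2.157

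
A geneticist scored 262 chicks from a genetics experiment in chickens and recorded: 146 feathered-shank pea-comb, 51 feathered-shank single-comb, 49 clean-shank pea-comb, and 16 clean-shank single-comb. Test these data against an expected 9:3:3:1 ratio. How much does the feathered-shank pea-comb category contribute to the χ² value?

Expected counts for N = 262 under a 9:3:3:1 ratio (total parts = 16):
  feathered-shank pea-comb: 262 × 9/16 = 147.375
  feathered-shank single-comb: 262 × 3/16 = 49.125
  clean-shank pea-comb: 262 × 3/16 = 49.125
  clean-shank single-comb: 262 × 1/16 = 16.375
Contribution of feathered-shank pea-comb: (146 − 147.375)² / 147.375 = 0.0128

0.013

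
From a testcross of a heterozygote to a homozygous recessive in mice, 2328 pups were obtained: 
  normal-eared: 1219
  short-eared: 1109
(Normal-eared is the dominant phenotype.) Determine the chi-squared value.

A testcross of a heterozygote (Aa × aa) gives a 1:1 phenotypic ratio.
Expected counts for N = 2328 under a 1:1 ratio (total parts = 2):
  normal-eared: 2328 × 1/2 = 1164
  short-eared: 2328 × 1/2 = 1164
χ² = Σ (O − E)² / E
  normal-eared: (1219 − 1164)² / 1164 = 2.5988
  short-eared: (1109 − 1164)² / 1164 = 2.5988
χ² = 2.5988 + 2.5988 = 5.1976 ≈ 5.198

5.198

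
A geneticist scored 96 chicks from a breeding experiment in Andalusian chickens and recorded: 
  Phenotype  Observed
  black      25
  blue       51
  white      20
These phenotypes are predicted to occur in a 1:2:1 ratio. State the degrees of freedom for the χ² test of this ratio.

A goodness-of-fit test with 3 phenotype classes has df = 3 − 1 = 2.

2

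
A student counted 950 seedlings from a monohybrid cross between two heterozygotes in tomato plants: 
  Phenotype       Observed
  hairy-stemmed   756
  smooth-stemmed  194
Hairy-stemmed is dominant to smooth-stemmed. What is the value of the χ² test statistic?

10.623

For a monohybrid cross between heterozygotes with complete dominance, the expected phenotypic ratio is 3:1.
Total ratio parts = 4. Expected numbers out of 950:
  hairy-stemmed: 950 × 3/4 = 712.5
  smooth-stemmed: 950 × 1/4 = 237.5
χ² = Σ (O − E)² / E
  hairy-stemmed: (756 − 712.5)² / 712.5 = 2.6558
  smooth-stemmed: (194 − 237.5)² / 237.5 = 7.9674
χ² = 2.6558 + 7.9674 = 10.6232 ≈ 10.623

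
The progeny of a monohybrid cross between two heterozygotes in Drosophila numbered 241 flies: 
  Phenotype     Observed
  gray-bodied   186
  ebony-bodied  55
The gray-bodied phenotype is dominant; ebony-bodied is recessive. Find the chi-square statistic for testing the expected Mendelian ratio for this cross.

For a monohybrid cross between heterozygotes with complete dominance, the expected phenotypic ratio is 3:1.
Under the 3:1 hypothesis (Σ ratio = 4, N = 241):
  gray-bodied: 241 × 3/4 = 180.75
  ebony-bodied: 241 × 1/4 = 60.25
χ² = Σ (O − E)² / E
  gray-bodied: (186 − 180.75)² / 180.75 = 0.1525
  ebony-bodied: (55 − 60.25)² / 60.25 = 0.4575
χ² = 0.1525 + 0.4575 = 0.610

0.610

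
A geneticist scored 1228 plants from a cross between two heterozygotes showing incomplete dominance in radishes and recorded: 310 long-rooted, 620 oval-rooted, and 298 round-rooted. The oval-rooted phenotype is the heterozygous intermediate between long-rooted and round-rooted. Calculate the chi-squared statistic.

0.352

With incomplete dominance, a heterozygote × heterozygote cross gives a 1:2:1 phenotypic ratio.
Under the 1:2:1 hypothesis (Σ ratio = 4, N = 1228):
  long-rooted: 1228 × 1/4 = 307
  oval-rooted: 1228 × 2/4 = 614
  round-rooted: 1228 × 1/4 = 307
χ² = Σ (O − E)² / E
  long-rooted: (310 − 307)² / 307 = 0.0293
  oval-rooted: (620 − 614)² / 614 = 0.0586
  round-rooted: (298 − 307)² / 307 = 0.2638
χ² = 0.0293 + 0.0586 + 0.2638 = 0.3517 ≈ 0.352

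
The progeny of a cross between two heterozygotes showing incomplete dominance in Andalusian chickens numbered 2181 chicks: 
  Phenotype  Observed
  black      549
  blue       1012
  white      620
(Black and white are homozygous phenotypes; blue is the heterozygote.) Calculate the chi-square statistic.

15.924

With incomplete dominance, a heterozygote × heterozygote cross gives a 1:2:1 phenotypic ratio.
Under the 1:2:1 hypothesis (Σ ratio = 4, N = 2181):
  black: 2181 × 1/4 = 545.25
  blue: 2181 × 2/4 = 1090.5
  white: 2181 × 1/4 = 545.25
χ² = Σ (O − E)² / E
  black: (549 − 545.25)² / 545.25 = 0.0258
  blue: (1012 − 1090.5)² / 1090.5 = 5.6508
  white: (620 − 545.25)² / 545.25 = 10.2477
χ² = 0.0258 + 5.6508 + 10.2477 = 15.9243 ≈ 15.924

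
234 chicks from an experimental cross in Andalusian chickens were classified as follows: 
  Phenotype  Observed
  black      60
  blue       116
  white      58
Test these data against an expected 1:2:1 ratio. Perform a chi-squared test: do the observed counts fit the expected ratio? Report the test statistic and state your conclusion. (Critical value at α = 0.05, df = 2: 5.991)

0.051; consistent

Expected counts for N = 234 under a 1:2:1 ratio (total parts = 4):
  black: 234 × 1/4 = 58.5
  blue: 234 × 2/4 = 117
  white: 234 × 1/4 = 58.5
χ² = Σ (O − E)² / E
  black: (60 − 58.5)² / 58.5 = 0.0385
  blue: (116 − 117)² / 117 = 0.0085
  white: (58 − 58.5)² / 58.5 = 0.0043
χ² = 0.0385 + 0.0085 + 0.0043 = 0.0513 ≈ 0.051
Degrees of freedom = 3 − 1 = 2; critical value at α = 0.05 is 5.991.
Since 0.051 < 5.991, we fail to reject the null hypothesis — the data are consistent with the 1:2:1 ratio.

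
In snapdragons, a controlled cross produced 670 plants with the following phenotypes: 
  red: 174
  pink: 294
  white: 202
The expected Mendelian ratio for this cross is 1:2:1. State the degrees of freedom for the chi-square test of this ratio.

2

A goodness-of-fit test with 3 phenotype classes has df = 3 − 1 = 2.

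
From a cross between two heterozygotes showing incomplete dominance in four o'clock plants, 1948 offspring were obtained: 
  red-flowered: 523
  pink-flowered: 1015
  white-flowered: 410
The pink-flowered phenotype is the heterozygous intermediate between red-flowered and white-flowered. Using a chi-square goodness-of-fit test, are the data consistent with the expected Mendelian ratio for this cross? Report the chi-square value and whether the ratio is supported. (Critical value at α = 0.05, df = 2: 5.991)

With incomplete dominance, a heterozygote × heterozygote cross gives a 1:2:1 phenotypic ratio.
Total ratio parts = 4. Expected numbers out of 1948:
  red-flowered: 1948 × 1/4 = 487
  pink-flowered: 1948 × 2/4 = 974
  white-flowered: 1948 × 1/4 = 487
χ² = Σ (O − E)² / E
  red-flowered: (523 − 487)² / 487 = 2.6612
  pink-flowered: (1015 − 974)² / 974 = 1.7259
  white-flowered: (410 − 487)² / 487 = 12.1745
χ² = 2.6612 + 1.7259 + 12.1745 = 16.5616 ≈ 16.562
Degrees of freedom = 3 − 1 = 2; critical value at α = 0.05 is 5.991.
Since 16.562 > 5.991, we reject the null hypothesis — the data do not fit the 1:2:1 ratio.

16.562; not consistent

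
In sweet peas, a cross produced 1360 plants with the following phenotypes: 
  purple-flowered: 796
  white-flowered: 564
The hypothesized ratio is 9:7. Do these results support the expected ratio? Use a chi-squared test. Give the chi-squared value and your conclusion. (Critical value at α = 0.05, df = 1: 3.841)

2.871; consistent

The 9:7 ratio has 16 parts, so with N = 1360 the expected counts are:
  purple-flowered: 1360 × 9/16 = 765
  white-flowered: 1360 × 7/16 = 595
χ² = Σ (O − E)² / E
  purple-flowered: (796 − 765)² / 765 = 1.2562
  white-flowered: (564 − 595)² / 595 = 1.6151
χ² = 1.2562 + 1.6151 = 2.8713 ≈ 2.871
Degrees of freedom = 2 − 1 = 1; critical value at α = 0.05 is 3.841.
Since 2.871 < 3.841, we fail to reject the null hypothesis — the data are consistent with the 9:7 ratio.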